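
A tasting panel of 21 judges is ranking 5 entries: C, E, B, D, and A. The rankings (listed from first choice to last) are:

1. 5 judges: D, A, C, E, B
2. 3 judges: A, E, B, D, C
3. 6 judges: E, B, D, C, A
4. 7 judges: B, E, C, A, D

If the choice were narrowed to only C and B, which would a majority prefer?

B

Voters preferring C to B: 5; preferring B to C: 16.
B wins the head-to-head.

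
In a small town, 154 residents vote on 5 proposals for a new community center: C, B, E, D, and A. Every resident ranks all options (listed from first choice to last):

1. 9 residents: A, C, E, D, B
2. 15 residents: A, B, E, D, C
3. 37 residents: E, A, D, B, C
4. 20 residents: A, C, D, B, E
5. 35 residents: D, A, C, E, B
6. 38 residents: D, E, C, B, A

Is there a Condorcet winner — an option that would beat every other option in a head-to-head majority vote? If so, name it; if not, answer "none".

A

A vs C: 116–38 for A.
A vs B: 116–38 for A.
A vs E: 79–75 for A.
A vs D: 81–73 for A.
A beats every other option head-to-head.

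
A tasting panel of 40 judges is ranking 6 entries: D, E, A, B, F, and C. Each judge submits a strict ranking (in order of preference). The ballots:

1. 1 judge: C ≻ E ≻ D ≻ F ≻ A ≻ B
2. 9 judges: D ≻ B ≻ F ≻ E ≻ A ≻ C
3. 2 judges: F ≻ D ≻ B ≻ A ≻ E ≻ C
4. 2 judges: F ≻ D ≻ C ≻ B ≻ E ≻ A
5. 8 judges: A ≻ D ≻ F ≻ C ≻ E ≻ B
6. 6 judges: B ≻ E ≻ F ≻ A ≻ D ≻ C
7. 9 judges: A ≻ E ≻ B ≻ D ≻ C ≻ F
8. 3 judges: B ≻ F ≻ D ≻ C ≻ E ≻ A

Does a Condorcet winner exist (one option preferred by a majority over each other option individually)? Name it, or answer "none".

Checking pairwise contests:
A beats D 23–17.
D beats E 24–16.
E beats A 21–19.
D beats B 22–18.
D beats F 27–13.
D beats C 39–1.
Every option loses at least one head-to-head, so there is no Condorcet winner.

none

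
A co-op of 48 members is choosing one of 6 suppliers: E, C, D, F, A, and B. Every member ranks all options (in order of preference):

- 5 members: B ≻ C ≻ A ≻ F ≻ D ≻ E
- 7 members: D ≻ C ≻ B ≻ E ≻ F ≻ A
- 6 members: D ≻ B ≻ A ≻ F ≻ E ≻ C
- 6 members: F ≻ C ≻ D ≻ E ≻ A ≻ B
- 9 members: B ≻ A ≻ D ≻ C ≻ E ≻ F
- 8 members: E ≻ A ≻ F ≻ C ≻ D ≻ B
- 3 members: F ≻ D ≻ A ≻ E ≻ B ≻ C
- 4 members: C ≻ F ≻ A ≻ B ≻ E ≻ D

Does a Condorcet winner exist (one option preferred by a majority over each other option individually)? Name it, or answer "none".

Checking pairwise contests:
C beats E 31–17.
D beats C 25–23.
F beats D 26–22.
C beats F 25–23.
B beats A 27–21.
C beats B 25–23.
Every option loses at least one head-to-head, so there is no Condorcet winner.

none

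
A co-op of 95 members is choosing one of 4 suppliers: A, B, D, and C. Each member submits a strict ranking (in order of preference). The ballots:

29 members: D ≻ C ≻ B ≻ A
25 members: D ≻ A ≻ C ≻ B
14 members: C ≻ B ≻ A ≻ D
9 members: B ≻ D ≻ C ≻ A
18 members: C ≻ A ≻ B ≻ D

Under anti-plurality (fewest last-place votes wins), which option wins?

C

Last-place votes: A 38, B 25, D 32, C 0.
C is ranked last by the fewest voters, so C wins.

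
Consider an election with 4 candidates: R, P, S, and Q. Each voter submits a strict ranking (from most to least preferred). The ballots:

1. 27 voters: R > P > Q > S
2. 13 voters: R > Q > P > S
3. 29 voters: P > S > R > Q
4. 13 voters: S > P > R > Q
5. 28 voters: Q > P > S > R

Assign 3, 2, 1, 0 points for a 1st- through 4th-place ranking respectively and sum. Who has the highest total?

R: 27·3 + 13·3 + 29·1 + 13·1 + 28·0 = 162
P: 27·2 + 13·1 + 29·3 + 13·2 + 28·2 = 236
S: 27·0 + 13·0 + 29·2 + 13·3 + 28·1 = 125
Q: 27·1 + 13·2 + 29·0 + 13·0 + 28·3 = 137
P has the highest Borda score (236).

P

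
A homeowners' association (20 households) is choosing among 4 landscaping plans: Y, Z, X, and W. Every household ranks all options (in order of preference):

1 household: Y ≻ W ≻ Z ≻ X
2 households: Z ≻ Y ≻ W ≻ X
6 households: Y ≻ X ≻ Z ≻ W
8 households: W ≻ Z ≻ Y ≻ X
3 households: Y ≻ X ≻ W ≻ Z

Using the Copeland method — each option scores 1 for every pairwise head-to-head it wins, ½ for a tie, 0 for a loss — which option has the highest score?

Y: beats X and W; ties Z → score 2.5.
Z: beats X; ties Y; loses to W → score 1.5.
X: loses to Y, Z, and W → score 0.
W: beats Z and X; loses to Y → score 2.
Y has the best pairwise record.

Y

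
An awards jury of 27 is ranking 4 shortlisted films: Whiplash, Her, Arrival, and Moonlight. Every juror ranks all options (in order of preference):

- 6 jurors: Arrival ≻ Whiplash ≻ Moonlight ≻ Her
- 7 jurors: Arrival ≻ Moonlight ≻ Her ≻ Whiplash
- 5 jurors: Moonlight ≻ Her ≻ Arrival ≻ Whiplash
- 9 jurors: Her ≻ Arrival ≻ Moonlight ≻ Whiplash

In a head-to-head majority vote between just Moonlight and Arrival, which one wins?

Arrival

Voters preferring Moonlight to Arrival: 5; preferring Arrival to Moonlight: 22.
Arrival wins the head-to-head.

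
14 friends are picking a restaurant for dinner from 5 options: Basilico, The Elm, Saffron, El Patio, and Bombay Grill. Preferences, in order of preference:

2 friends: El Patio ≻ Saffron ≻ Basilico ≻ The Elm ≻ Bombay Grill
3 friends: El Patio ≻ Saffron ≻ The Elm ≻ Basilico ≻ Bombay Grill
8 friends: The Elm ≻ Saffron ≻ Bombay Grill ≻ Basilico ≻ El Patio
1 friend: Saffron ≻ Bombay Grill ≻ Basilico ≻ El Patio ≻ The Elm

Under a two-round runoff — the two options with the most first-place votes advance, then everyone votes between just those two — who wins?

Round 1 first-place votes: Basilico 0, The Elm 8, Saffron 1, El Patio 5, Bombay Grill 0.
The Elm and El Patio advance.
Runoff: The Elm is preferred to El Patio by 8 voters; El Patio by 6.
The Elm wins the runoff.

The Elm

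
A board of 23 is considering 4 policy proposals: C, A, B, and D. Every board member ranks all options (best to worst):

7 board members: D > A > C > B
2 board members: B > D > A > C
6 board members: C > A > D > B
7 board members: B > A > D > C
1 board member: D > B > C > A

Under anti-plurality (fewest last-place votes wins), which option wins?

D

Last-place votes: C 9, A 1, B 13, D 0.
D is ranked last by the fewest voters, so D wins.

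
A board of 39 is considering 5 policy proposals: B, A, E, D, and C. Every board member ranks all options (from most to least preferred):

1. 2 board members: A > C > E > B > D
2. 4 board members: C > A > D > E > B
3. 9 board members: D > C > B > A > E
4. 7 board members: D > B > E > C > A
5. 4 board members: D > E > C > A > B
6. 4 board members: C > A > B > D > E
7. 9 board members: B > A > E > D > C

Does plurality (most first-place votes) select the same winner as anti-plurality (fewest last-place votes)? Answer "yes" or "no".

Plurality — first-place votes: B 9, A 2, E 0, D 20, C 8. Winner: D.
Anti-plurality — last-place votes: B 8, A 7, E 13, D 2, C 9. Winner: D.
The two methods agree.

yes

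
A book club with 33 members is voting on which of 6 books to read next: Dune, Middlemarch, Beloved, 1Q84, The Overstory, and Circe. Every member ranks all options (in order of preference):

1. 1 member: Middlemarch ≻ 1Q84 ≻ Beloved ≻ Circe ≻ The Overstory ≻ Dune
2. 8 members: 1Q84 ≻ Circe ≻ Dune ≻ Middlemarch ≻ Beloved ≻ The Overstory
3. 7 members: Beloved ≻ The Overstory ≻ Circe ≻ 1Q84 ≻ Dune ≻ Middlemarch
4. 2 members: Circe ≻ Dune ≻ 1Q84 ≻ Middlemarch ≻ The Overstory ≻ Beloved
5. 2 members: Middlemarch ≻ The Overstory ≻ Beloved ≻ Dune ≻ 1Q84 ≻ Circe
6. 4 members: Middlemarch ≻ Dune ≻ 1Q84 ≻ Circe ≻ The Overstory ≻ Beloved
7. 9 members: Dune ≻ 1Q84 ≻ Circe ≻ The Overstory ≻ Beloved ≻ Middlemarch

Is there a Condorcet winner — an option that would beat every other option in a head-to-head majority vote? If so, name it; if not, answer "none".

none

Checking pairwise contests:
Circe beats Dune 18–15.
Dune beats Middlemarch 26–7.
Dune beats Beloved 23–10.
Dune beats 1Q84 17–16.
Dune beats The Overstory 23–10.
1Q84 beats Circe 24–9.
Every option loses at least one head-to-head, so there is no Condorcet winner.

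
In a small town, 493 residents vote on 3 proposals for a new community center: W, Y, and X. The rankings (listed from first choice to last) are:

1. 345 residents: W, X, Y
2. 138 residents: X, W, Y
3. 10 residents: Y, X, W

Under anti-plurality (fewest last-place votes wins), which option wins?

X

Last-place votes: W 10, Y 483, X 0.
X is ranked last by the fewest voters, so X wins.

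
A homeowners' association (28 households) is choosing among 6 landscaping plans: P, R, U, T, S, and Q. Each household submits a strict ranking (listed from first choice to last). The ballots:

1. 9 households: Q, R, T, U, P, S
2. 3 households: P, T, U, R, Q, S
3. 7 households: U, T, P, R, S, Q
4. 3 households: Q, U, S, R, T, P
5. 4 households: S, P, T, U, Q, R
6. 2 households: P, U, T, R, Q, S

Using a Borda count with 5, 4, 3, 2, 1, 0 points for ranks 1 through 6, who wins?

U

P: 9·1 + 3·5 + 7·3 + 3·0 + 4·4 + 2·5 = 71
R: 9·4 + 3·2 + 7·2 + 3·2 + 4·0 + 2·2 = 66
U: 9·2 + 3·3 + 7·5 + 3·4 + 4·2 + 2·4 = 90
T: 9·3 + 3·4 + 7·4 + 3·1 + 4·3 + 2·3 = 88
S: 9·0 + 3·0 + 7·1 + 3·3 + 4·5 + 2·0 = 36
Q: 9·5 + 3·1 + 7·0 + 3·5 + 4·1 + 2·1 = 69
U has the highest Borda score (90).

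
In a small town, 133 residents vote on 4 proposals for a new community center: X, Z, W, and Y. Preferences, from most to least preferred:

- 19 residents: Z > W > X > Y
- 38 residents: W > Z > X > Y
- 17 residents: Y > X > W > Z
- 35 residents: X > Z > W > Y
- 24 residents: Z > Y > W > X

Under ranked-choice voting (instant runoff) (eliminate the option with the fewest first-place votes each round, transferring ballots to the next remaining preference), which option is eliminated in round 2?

Round 1: X 35, Z 43, W 38, Y 17. Eliminate Y.
Round 2: X 52, Z 43, W 38. Eliminate W.

W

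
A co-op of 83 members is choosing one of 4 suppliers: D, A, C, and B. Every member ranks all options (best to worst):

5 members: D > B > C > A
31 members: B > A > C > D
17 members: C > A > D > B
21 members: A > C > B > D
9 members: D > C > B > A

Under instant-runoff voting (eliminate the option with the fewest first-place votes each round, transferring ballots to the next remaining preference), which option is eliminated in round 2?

Round 1: D 14, A 21, C 17, B 31. Eliminate D.
Round 2: A 21, C 26, B 36. Eliminate A.

A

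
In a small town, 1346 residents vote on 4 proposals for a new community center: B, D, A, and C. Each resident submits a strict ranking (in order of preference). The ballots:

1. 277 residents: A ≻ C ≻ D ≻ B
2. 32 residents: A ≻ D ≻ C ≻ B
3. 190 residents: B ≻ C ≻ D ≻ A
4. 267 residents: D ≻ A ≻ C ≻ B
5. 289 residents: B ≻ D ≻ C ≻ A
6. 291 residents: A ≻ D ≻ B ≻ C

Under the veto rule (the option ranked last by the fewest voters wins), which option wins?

Last-place votes: B 576, D 0, A 479, C 291.
D is ranked last by the fewest voters, so D wins.

D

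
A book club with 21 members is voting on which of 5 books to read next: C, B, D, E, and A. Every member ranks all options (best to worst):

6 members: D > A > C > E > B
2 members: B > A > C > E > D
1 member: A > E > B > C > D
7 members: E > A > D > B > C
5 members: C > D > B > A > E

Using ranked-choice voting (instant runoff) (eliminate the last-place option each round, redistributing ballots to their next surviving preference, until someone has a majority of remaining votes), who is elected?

Round 1: C 5, B 2, D 6, E 7, A 1. Eliminate A.
Round 2: C 5, B 2, D 6, E 8. Eliminate B.
Round 3: C 7, D 6, E 8. Eliminate D.
Round 4: C 13, E 8. C has a majority.

C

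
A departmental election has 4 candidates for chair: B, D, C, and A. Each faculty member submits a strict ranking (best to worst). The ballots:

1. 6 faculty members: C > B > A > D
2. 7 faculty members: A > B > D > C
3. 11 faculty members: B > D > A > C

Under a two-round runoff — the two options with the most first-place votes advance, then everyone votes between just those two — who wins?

Round 1 first-place votes: B 11, D 0, C 6, A 7.
B and A advance.
Runoff: B is preferred to A by 17 voters; A by 7.
B wins the runoff.

B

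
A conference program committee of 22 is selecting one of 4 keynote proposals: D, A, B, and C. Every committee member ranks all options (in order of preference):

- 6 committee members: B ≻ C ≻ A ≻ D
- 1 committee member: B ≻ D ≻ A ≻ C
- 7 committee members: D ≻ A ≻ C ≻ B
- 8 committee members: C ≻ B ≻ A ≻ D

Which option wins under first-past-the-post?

C

First-place votes: D 7, A 0, B 7, C 8.
C has the most first-place votes.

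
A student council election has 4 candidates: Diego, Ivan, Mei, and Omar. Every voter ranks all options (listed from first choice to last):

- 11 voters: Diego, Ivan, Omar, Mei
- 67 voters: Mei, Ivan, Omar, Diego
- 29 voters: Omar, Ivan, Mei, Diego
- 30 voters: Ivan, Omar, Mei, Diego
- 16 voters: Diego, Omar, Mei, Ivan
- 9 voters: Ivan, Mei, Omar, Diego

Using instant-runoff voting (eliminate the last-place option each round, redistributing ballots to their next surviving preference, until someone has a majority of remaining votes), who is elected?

Round 1: Diego 27, Ivan 39, Mei 67, Omar 29. Eliminate Diego.
Round 2: Ivan 50, Mei 67, Omar 45. Eliminate Omar.
Round 3: Ivan 79, Mei 83. Mei has a majority.

Mei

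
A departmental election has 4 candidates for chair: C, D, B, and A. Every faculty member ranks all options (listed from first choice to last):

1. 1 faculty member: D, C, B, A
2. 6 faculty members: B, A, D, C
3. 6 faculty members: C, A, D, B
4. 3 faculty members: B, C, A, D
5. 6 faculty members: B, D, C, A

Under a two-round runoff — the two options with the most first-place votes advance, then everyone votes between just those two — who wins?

B

Round 1 first-place votes: C 6, D 1, B 15, A 0.
B and C advance.
Runoff: B is preferred to C by 15 voters; C by 7.
B wins the runoff.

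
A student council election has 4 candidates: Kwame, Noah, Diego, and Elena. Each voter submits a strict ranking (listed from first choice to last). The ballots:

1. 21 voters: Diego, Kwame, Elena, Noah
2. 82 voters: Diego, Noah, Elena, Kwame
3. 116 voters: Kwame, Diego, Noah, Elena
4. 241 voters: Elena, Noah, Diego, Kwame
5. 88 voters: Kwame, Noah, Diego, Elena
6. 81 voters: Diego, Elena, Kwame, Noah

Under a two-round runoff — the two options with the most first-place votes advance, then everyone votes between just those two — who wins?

Elena

Round 1 first-place votes: Kwame 204, Noah 0, Diego 184, Elena 241.
Elena and Kwame advance.
Runoff: Elena is preferred to Kwame by 404 voters; Kwame by 225.
Elena wins the runoff.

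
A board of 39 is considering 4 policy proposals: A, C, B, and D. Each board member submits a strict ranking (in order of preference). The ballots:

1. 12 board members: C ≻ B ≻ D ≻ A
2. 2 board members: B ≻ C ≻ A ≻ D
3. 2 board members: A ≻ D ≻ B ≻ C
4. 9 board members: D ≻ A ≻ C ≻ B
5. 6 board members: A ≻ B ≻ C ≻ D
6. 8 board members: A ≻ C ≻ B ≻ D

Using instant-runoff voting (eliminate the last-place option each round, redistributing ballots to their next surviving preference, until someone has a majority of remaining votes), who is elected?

Round 1: A 16, C 12, B 2, D 9. Eliminate B.
Round 2: A 16, C 14, D 9. Eliminate D.
Round 3: A 25, C 14. A has a majority.

A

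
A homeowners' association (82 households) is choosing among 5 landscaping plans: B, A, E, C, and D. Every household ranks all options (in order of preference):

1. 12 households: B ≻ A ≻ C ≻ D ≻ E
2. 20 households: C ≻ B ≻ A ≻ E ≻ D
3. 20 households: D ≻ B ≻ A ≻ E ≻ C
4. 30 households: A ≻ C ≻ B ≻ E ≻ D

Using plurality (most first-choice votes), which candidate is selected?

A

First-place votes: B 12, A 30, E 0, C 20, D 20.
A has the most first-place votes.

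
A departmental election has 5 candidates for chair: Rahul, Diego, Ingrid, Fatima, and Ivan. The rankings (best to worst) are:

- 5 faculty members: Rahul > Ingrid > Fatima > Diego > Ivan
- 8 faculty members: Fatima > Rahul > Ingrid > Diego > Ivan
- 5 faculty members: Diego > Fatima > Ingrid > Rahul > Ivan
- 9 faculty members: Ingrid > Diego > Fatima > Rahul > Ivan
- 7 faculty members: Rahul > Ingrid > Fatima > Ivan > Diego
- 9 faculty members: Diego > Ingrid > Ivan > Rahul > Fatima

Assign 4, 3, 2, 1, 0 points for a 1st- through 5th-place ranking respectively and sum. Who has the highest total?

Ingrid

Rahul: 5·4 + 8·3 + 5·1 + 9·1 + 7·4 + 9·1 = 95
Diego: 5·1 + 8·1 + 5·4 + 9·3 + 7·0 + 9·4 = 96
Ingrid: 5·3 + 8·2 + 5·2 + 9·4 + 7·3 + 9·3 = 125
Fatima: 5·2 + 8·4 + 5·3 + 9·2 + 7·2 + 9·0 = 89
Ivan: 5·0 + 8·0 + 5·0 + 9·0 + 7·1 + 9·2 = 25
Ingrid has the highest Borda score (125).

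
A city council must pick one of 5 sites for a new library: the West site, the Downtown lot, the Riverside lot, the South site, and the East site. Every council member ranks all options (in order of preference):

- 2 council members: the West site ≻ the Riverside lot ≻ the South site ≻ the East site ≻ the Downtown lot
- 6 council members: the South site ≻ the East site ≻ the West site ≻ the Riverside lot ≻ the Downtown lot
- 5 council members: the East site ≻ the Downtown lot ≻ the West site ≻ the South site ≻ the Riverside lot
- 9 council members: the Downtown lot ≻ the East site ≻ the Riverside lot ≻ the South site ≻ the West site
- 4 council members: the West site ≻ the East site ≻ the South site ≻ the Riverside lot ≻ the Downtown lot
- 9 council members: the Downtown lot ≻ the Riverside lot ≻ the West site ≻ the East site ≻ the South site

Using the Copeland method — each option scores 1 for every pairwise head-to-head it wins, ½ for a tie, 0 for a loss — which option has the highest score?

the Downtown lot

the West site: beats the South site; loses to the Downtown lot, the Riverside lot, and the East site → score 1.
the Downtown lot: beats the West site, the Riverside lot, the South site, and the East site → score 4.
the Riverside lot: beats the West site and the South site; loses to the Downtown lot and the East site → score 2.
the South site: loses to the West site, the Downtown lot, the Riverside lot, and the East site → score 0.
the East site: beats the West site, the Riverside lot, and the South site; loses to the Downtown lot → score 3.
the Downtown lot has the best pairwise record.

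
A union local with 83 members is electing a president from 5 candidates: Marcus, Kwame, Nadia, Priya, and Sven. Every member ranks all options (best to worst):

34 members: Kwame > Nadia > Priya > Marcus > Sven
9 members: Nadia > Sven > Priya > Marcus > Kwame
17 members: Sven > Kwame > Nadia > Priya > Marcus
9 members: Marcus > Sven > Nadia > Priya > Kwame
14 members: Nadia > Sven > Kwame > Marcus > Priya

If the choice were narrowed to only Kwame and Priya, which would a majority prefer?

Voters preferring Kwame to Priya: 65; preferring Priya to Kwame: 18.
Kwame wins the head-to-head.

Kwame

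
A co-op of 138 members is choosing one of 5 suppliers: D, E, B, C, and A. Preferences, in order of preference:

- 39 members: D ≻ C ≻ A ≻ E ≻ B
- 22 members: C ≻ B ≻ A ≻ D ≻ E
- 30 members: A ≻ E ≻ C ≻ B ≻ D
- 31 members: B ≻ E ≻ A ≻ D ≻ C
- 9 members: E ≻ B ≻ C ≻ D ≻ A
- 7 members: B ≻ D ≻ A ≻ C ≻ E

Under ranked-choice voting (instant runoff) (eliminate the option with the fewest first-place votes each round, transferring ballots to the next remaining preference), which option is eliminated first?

E

Round 1: D 39, E 9, B 38, C 22, A 30. Eliminate E.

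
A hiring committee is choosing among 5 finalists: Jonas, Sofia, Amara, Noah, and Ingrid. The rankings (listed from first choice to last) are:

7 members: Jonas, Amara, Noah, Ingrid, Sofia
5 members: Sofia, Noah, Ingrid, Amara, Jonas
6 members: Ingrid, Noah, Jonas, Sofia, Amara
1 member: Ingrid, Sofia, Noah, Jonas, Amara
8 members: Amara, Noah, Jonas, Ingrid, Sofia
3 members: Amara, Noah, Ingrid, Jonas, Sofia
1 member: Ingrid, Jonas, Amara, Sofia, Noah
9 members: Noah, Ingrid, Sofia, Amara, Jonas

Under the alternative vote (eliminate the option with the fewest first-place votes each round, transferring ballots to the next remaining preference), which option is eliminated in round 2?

Round 1: Jonas 7, Sofia 5, Amara 11, Noah 9, Ingrid 8. Eliminate Sofia.
Round 2: Jonas 7, Amara 11, Noah 14, Ingrid 8. Eliminate Jonas.

Jonas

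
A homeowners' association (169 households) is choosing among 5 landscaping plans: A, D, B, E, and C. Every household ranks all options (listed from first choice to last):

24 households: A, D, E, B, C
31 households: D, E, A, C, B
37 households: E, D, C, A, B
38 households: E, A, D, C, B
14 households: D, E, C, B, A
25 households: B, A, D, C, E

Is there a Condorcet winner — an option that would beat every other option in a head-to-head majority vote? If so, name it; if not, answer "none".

Checking pairwise contests:
E beats A 120–49.
A beats D 87–82.
A beats B 130–39.
D beats E 94–75.
A beats C 118–51.
Every option loses at least one head-to-head, so there is no Condorcet winner.

none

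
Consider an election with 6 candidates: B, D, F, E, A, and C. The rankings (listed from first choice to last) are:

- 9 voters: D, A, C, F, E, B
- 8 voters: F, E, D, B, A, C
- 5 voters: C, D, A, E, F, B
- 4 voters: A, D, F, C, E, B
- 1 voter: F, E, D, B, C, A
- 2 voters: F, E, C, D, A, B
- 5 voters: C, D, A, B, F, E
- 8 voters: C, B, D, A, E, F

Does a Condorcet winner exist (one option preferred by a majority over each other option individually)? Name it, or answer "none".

D

D vs B: 34–8 for D.
D vs F: 31–11 for D.
D vs E: 31–11 for D.
D vs A: 38–4 for D.
D vs C: 22–20 for D.
D beats every other option head-to-head.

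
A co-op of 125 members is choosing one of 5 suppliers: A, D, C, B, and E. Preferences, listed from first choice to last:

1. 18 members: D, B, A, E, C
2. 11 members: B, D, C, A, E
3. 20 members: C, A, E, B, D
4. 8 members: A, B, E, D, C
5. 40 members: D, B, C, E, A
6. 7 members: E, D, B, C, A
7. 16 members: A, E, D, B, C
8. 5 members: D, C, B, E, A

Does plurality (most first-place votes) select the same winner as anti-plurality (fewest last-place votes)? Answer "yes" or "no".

Plurality — first-place votes: A 24, D 63, C 20, B 11, E 7. Winner: D.
Anti-plurality — last-place votes: A 52, D 20, C 42, B 0, E 11. Winner: B.
The two methods disagree.

no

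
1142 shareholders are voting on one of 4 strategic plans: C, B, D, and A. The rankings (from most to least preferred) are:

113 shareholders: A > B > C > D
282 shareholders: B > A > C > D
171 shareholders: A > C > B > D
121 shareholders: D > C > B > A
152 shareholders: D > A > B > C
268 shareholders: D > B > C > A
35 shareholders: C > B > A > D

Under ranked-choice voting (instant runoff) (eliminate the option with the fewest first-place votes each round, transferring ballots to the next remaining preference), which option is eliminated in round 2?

Round 1: C 35, B 282, D 541, A 284. Eliminate C.
Round 2: B 317, D 541, A 284. Eliminate A.

A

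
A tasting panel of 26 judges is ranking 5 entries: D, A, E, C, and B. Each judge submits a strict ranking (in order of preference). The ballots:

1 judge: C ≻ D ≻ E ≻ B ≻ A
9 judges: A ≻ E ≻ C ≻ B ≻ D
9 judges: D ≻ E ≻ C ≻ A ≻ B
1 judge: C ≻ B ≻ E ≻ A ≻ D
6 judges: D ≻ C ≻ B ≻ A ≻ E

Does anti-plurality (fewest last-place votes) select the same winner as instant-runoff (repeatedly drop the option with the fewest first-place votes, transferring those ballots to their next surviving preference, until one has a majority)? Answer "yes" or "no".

no

Anti-plurality — last-place votes: D 10, A 1, E 6, C 0, B 9. Winner: C.
Instant-runoff — R1 D 15, A 9, E 0, C 2, B 0 (D winner). Winner: D.
The two methods disagree.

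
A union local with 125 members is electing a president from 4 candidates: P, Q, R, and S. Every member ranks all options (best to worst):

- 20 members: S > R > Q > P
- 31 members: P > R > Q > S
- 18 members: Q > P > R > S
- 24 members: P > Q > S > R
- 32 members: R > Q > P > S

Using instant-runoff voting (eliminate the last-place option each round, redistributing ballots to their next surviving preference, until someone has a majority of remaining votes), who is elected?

Round 1: P 55, Q 18, R 32, S 20. Eliminate Q.
Round 2: P 73, R 32, S 20. P has a majority.

P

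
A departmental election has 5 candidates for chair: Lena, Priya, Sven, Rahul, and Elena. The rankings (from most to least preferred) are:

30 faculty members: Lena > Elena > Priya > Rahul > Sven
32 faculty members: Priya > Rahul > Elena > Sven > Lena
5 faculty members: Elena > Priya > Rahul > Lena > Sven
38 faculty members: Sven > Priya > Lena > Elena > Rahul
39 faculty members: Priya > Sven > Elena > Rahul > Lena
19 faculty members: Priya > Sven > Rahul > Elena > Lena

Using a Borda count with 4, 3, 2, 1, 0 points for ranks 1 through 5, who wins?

Lena: 30·4 + 32·0 + 5·1 + 38·2 + 39·0 + 19·0 = 201
Priya: 30·2 + 32·4 + 5·3 + 38·3 + 39·4 + 19·4 = 549
Sven: 30·0 + 32·1 + 5·0 + 38·4 + 39·3 + 19·3 = 358
Rahul: 30·1 + 32·3 + 5·2 + 38·0 + 39·1 + 19·2 = 213
Elena: 30·3 + 32·2 + 5·4 + 38·1 + 39·2 + 19·1 = 309
Priya has the highest Borda score (549).

Priya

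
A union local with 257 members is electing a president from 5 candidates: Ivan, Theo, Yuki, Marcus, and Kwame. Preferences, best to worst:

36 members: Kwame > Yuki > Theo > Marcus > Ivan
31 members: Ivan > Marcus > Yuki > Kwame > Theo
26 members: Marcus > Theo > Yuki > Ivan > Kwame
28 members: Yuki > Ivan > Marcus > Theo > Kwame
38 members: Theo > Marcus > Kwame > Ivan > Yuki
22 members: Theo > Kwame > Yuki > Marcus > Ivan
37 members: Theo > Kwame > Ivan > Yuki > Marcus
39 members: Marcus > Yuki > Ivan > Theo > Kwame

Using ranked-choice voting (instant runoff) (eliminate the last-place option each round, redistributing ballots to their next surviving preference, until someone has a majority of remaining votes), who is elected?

Round 1: Ivan 31, Theo 97, Yuki 28, Marcus 65, Kwame 36. Eliminate Yuki.
Round 2: Ivan 59, Theo 97, Marcus 65, Kwame 36. Eliminate Kwame.
Round 3: Ivan 59, Theo 133, Marcus 65. Theo has a majority.

Theo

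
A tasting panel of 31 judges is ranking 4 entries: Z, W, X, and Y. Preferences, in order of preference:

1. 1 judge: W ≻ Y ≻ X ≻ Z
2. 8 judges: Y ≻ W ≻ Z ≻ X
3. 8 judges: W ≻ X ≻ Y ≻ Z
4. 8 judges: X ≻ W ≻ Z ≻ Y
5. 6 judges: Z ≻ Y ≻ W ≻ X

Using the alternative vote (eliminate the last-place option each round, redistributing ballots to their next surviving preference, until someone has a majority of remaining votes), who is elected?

W

Round 1: Z 6, W 9, X 8, Y 8. Eliminate Z.
Round 2: W 9, X 8, Y 14. Eliminate X.
Round 3: W 17, Y 14. W has a majority.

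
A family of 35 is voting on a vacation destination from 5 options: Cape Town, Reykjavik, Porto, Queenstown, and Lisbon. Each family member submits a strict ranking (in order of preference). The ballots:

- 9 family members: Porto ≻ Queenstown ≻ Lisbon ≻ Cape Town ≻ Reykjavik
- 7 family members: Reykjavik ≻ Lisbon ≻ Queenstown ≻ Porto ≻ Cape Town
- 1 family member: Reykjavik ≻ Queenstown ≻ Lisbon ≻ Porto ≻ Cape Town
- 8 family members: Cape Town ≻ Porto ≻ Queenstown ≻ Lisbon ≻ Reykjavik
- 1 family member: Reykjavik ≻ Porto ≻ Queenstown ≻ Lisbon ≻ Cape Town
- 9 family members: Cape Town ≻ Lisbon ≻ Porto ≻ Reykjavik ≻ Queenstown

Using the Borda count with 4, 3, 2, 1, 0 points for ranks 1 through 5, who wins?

Porto

Cape Town: 9·1 + 7·0 + 1·0 + 8·4 + 1·0 + 9·4 = 77
Reykjavik: 9·0 + 7·4 + 1·4 + 8·0 + 1·4 + 9·1 = 45
Porto: 9·4 + 7·1 + 1·1 + 8·3 + 1·3 + 9·2 = 89
Queenstown: 9·3 + 7·2 + 1·3 + 8·2 + 1·2 + 9·0 = 62
Lisbon: 9·2 + 7·3 + 1·2 + 8·1 + 1·1 + 9·3 = 77
Porto has the highest Borda score (89).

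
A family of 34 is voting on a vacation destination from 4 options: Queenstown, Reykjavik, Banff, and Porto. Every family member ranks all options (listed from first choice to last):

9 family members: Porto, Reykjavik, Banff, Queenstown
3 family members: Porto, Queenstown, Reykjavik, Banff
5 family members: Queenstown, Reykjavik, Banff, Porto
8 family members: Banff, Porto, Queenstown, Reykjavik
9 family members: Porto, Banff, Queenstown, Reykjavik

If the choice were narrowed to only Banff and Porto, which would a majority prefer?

Voters preferring Banff to Porto: 13; preferring Porto to Banff: 21.
Porto wins the head-to-head.

Porto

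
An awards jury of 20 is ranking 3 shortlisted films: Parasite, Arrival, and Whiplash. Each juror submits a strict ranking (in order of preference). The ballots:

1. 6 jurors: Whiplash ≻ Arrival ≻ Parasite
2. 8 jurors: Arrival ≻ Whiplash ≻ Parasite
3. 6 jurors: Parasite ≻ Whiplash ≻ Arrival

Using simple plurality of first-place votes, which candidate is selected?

Arrival

First-place votes: Parasite 6, Arrival 8, Whiplash 6.
Arrival has the most first-place votes.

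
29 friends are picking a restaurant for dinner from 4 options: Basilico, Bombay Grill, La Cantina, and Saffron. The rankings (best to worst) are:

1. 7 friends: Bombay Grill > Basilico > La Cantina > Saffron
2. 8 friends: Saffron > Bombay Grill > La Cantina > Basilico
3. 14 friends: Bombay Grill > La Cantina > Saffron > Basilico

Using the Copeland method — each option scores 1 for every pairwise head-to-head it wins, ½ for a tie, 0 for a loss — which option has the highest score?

Bombay Grill

Basilico: loses to Bombay Grill, La Cantina, and Saffron → score 0.
Bombay Grill: beats Basilico, La Cantina, and Saffron → score 3.
La Cantina: beats Basilico and Saffron; loses to Bombay Grill → score 2.
Saffron: beats Basilico; loses to Bombay Grill and La Cantina → score 1.
Bombay Grill has the best pairwise record.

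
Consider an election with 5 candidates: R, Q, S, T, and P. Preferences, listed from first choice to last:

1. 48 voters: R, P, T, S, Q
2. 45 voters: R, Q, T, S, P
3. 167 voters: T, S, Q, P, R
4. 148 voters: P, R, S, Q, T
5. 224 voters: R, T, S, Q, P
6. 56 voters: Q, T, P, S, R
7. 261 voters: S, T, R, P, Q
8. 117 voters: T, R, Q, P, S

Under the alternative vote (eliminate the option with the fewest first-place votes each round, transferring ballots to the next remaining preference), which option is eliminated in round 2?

Round 1: R 317, Q 56, S 261, T 284, P 148. Eliminate Q.
Round 2: R 317, S 261, T 340, P 148. Eliminate P.

P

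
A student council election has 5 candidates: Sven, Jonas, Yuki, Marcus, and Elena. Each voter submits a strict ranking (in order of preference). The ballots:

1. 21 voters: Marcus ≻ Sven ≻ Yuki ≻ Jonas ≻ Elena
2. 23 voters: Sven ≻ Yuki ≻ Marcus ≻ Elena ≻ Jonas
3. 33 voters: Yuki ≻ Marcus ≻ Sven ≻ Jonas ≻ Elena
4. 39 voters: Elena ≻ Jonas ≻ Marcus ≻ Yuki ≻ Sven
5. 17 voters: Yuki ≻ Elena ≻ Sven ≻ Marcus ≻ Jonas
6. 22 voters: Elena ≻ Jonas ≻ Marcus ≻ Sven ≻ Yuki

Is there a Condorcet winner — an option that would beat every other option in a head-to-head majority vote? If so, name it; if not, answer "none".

none

Checking pairwise contests:
Yuki beats Sven 89–66.
Sven beats Jonas 94–61.
Marcus beats Yuki 82–73.
Elena beats Marcus 78–77.
Yuki beats Elena 94–61.
Every option loses at least one head-to-head, so there is no Condorcet winner.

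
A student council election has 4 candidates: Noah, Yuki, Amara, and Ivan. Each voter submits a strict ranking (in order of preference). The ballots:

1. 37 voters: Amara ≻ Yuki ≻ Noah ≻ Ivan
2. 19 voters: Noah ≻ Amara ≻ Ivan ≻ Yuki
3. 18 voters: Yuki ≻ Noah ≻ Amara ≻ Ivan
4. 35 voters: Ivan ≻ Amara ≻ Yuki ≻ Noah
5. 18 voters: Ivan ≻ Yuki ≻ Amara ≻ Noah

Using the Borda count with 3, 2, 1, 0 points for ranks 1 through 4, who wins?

Amara

Noah: 37·1 + 19·3 + 18·2 + 35·0 + 18·0 = 130
Yuki: 37·2 + 19·0 + 18·3 + 35·1 + 18·2 = 199
Amara: 37·3 + 19·2 + 18·1 + 35·2 + 18·1 = 255
Ivan: 37·0 + 19·1 + 18·0 + 35·3 + 18·3 = 178
Amara has the highest Borda score (255).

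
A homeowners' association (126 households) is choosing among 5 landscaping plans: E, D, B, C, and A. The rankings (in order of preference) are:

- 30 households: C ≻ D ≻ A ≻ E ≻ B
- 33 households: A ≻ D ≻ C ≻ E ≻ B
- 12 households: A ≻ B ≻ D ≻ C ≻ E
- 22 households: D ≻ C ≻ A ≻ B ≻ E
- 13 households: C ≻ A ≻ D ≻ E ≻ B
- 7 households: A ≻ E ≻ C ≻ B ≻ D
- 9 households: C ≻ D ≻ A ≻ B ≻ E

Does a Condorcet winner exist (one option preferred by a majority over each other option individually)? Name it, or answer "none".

none

Checking pairwise contests:
D beats E 119–7.
A beats D 65–61.
E beats B 83–43.
D beats C 67–59.
C beats A 74–52.
Every option loses at least one head-to-head, so there is no Condorcet winner.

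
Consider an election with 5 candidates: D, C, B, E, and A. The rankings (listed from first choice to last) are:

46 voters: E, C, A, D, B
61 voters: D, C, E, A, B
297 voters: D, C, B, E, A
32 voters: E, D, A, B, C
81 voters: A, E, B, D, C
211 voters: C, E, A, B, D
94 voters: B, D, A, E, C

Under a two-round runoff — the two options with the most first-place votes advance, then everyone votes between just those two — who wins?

D

Round 1 first-place votes: D 358, C 211, B 94, E 78, A 81.
D and C advance.
Runoff: D is preferred to C by 565 voters; C by 257.
D wins the runoff.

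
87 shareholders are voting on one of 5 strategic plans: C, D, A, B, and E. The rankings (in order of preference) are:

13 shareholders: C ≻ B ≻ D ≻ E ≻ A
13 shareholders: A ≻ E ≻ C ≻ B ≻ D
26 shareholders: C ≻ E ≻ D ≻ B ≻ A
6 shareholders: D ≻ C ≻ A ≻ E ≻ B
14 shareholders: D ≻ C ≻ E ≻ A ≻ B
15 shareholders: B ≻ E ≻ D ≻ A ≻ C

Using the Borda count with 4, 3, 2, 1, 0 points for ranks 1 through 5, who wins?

C

C: 13·4 + 13·2 + 26·4 + 6·3 + 14·3 + 15·0 = 242
D: 13·2 + 13·0 + 26·2 + 6·4 + 14·4 + 15·2 = 188
A: 13·0 + 13·4 + 26·0 + 6·2 + 14·1 + 15·1 = 93
B: 13·3 + 13·1 + 26·1 + 6·0 + 14·0 + 15·4 = 138
E: 13·1 + 13·3 + 26·3 + 6·1 + 14·2 + 15·3 = 209
C has the highest Borda score (242).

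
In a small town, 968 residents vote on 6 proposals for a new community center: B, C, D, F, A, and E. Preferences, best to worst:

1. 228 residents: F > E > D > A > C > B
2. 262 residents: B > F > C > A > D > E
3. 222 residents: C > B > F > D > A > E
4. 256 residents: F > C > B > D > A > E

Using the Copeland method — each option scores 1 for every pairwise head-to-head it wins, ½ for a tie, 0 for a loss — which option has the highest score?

B: beats D, A, and E; ties F; loses to C → score 3.5.
C: beats B, D, A, and E; loses to F → score 4.
D: beats A and E; loses to B, C, and F → score 2.
F: beats C, D, A, and E; ties B → score 4.5.
A: beats E; loses to B, C, D, and F → score 1.
E: loses to B, C, D, F, and A → score 0.
F has the best pairwise record.

F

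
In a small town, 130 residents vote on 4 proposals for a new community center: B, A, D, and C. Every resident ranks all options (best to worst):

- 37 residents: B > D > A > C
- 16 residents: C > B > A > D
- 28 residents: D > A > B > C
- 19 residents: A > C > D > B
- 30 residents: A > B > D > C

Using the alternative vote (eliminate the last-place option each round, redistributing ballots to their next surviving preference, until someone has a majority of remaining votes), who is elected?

Round 1: B 37, A 49, D 28, C 16. Eliminate C.
Round 2: B 53, A 49, D 28. Eliminate D.
Round 3: B 53, A 77. A has a majority.

A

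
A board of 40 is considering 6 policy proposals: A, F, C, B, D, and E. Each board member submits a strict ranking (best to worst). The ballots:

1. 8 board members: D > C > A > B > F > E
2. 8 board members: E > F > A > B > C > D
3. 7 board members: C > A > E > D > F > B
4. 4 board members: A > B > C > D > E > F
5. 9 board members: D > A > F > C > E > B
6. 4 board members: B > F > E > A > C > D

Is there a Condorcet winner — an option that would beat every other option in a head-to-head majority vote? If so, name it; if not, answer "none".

A

A vs F: 28–12 for A.
A vs C: 25–15 for A.
A vs B: 36–4 for A.
A vs D: 23–17 for A.
A vs E: 28–12 for A.
A beats every other option head-to-head.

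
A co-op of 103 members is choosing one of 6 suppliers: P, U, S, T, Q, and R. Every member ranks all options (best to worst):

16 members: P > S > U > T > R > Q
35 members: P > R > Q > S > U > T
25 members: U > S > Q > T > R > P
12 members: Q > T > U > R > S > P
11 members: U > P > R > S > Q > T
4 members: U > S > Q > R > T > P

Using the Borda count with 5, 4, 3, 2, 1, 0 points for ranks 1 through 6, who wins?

P: 16·5 + 35·5 + 25·0 + 12·0 + 11·4 + 4·0 = 299
U: 16·3 + 35·1 + 25·5 + 12·3 + 11·5 + 4·5 = 319
S: 16·4 + 35·2 + 25·4 + 12·1 + 11·2 + 4·4 = 284
T: 16·2 + 35·0 + 25·2 + 12·4 + 11·0 + 4·1 = 134
Q: 16·0 + 35·3 + 25·3 + 12·5 + 11·1 + 4·3 = 263
R: 16·1 + 35·4 + 25·1 + 12·2 + 11·3 + 4·2 = 246
U has the highest Borda score (319).

U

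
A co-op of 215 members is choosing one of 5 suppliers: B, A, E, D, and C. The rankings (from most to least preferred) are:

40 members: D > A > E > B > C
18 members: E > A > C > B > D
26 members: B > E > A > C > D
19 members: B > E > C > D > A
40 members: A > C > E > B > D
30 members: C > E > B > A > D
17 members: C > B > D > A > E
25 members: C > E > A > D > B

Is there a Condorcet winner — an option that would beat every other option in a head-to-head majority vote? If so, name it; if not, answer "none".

Checking pairwise contests:
A beats B 123–92.
E beats A 118–97.
C beats E 112–103.
B beats D 150–65.
A beats C 124–91.
Every option loses at least one head-to-head, so there is no Condorcet winner.

none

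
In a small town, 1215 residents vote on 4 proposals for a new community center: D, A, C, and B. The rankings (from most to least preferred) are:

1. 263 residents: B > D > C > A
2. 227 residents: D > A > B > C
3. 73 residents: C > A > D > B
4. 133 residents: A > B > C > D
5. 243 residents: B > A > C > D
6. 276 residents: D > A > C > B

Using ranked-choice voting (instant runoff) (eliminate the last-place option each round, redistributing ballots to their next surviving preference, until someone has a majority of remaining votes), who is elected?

Round 1: D 503, A 133, C 73, B 506. Eliminate C.
Round 2: D 503, A 206, B 506. Eliminate A.
Round 3: D 576, B 639. B has a majority.

B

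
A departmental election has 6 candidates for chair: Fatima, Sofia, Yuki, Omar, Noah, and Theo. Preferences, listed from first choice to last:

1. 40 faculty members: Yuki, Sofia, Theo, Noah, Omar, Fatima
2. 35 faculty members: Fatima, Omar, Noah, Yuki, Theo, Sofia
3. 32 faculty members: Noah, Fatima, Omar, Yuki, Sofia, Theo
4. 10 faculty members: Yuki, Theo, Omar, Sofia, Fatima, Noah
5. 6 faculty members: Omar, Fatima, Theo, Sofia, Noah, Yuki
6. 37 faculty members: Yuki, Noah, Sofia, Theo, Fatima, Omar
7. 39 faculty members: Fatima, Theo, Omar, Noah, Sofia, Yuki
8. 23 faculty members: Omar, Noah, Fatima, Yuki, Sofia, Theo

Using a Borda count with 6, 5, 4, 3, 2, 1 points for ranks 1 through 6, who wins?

Noah

Fatima: 40·1 + 35·6 + 32·5 + 10·2 + 6·5 + 37·2 + 39·6 + 23·4 = 860
Sofia: 40·5 + 35·1 + 32·2 + 10·3 + 6·3 + 37·4 + 39·2 + 23·2 = 619
Yuki: 40·6 + 35·3 + 32·3 + 10·6 + 6·1 + 37·6 + 39·1 + 23·3 = 837
Omar: 40·2 + 35·5 + 32·4 + 10·4 + 6·6 + 37·1 + 39·4 + 23·6 = 790
Noah: 40·3 + 35·4 + 32·6 + 10·1 + 6·2 + 37·5 + 39·3 + 23·5 = 891
Theo: 40·4 + 35·2 + 32·1 + 10·5 + 6·4 + 37·3 + 39·5 + 23·1 = 665
Noah has the highest Borda score (891).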